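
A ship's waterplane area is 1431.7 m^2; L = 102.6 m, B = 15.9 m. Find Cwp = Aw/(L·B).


Formula: Cwp = Aw / (L * B)
Step 1 — L * B = 102.6 * 15.9 = 1631.34 m^2
Step 2 — Cwp = 1431.7 / 1631.34 ≈ 0.87762 (5 s.f.)

0.87762


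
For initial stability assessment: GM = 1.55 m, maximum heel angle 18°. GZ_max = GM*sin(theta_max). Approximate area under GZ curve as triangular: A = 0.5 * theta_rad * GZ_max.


Formula: GZ_max = GM * sin(theta); Area = 0.5 * theta_rad * GZ_max
Step 1 — GZ_max = 1.55 * sin(18°) = 1.55 * 0.309017 = 0.478976 m
Step 2 — theta_rad = 18 * pi/180 = 0.314159 rad
Step 3 — Area = 0.5 * 0.314159 * 0.478976 ≈ 0.075237 m·rad (5 s.f.)

0.075237 m·rad


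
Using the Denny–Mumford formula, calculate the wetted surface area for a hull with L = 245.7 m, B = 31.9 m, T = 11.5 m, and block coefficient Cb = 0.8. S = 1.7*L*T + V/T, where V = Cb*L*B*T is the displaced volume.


Formula: S = 1.7*L*T + V/T with V = Cb*L*B*T, i.e. S = L * (1.7*T + Cb*B)
Step 1 — 1.7*T = 1.7 * 11.5 = 19.55 m
Step 2 — Cb*B = 0.8 * 31.9 = 25.52 m
Step 3 — 1.7*T + Cb*B = 19.55 + 25.52 = 45.07 m
Step 4 — S = 245.7 * 45.07 ≈ 11074 m^2 (5 s.f.)

11074 m^2


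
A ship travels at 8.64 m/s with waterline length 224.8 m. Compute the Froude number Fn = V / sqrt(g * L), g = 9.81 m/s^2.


Formula: Fn = V / sqrt(g * L)
Step 1 — g * L = 9.81 * 224.8 = 2205.288
Step 2 — sqrt(g * L) = sqrt(2205.288) = 46.960494
Step 3 — Fn = 8.64 / 46.960494 ≈ 0.18398 (5 s.f.)

0.18398


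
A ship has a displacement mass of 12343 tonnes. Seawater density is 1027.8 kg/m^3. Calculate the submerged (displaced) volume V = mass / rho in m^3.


Formula: V = mass / rho
Step 1 — convert tonnes to kg: 12343 t * 1000 = 12343000 kg
Step 2 — V = 12343000 / 1027.8 ≈ 12009 m^3 (5 s.f.)

12009 m^3


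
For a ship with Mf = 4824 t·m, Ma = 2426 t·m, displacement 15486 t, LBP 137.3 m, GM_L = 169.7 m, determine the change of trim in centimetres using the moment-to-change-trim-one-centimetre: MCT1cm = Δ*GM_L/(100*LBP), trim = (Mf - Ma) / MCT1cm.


Formula: net trimming moment = Mf - Ma; MCT1cm = Δ*GM_L/(100*LBP); trim = net moment / MCT1cm
Step 1 — net trimming moment = 4824 - 2426 = 2398 t·m
Step 2 — MCT1cm = 15486 * 169.7 / (100 * 137.3) = 191.4038 t·m/cm
Step 3 — trim = 2398 / 191.4038 ≈ 12.528 cm (5 s.f.)

12.528 cm


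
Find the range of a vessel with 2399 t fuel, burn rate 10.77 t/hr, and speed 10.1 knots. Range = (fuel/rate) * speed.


Formula: endurance = fuel / rate; range = endurance * speed
Step 1 — endurance = 2399 / 10.77 = 222.7484 hours
Step 2 — range = 222.7484 * 10.1 ≈ 2249.8 nautical miles (5 s.f.)

2249.8 NM


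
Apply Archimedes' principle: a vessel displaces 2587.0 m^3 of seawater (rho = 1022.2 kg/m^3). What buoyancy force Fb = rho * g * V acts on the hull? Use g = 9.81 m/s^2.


Formula: Fb = rho * g * V
Substituting: Fb = 1022.2 * 9.81 * 2587.0
Intermediate: 1022.2 * 9.81 = 10027.782
Result: Fb = 10027.782 * 2587.0 ≈ 25942000 N (5 s.f.)

25942000 N


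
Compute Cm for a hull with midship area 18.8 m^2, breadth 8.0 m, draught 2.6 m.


Formula: Cm = Am / (B * T)
Step 1 — B * T = 8.0 * 2.6 = 20.8 m^2
Step 2 — Cm = 18.8 / 20.8 ≈ 0.90385 (5 s.f.)

0.90385


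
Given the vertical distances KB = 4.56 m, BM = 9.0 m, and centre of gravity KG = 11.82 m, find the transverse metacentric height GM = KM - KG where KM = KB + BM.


Formula: GM = KB + BM - KG
Step 1 — KM = KB + BM = 4.56 + 9.0 = 13.56 m
Step 2 — GM = KM - KG = 13.56 - 11.82 = 1.74 m

1.74 m


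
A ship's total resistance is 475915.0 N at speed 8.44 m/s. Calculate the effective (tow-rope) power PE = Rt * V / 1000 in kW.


Formula: PE = Rt * V / 1000 (kW)
Step 1 — PE (W) = 475915.0 * 8.44 = 4016722.6 W
Step 2 — PE (kW) = 4016722.6 / 1000 ≈ 4016.7 kW (5 s.f.)

4016.7 kW


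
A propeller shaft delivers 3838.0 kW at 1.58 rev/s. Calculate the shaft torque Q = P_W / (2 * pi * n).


Formula: Q = P_W / (2 * pi * n)
Step 1 — P_W = 3838.0 kW * 1000 = 3838000.0 W
Step 2 — 2 * pi * n = 2 * pi * 1.58 = 9.927433
Step 3 — Q = 3838000.0 / 9.927433 ≈ 386610 N·m (5 s.f.)

386610 N·m


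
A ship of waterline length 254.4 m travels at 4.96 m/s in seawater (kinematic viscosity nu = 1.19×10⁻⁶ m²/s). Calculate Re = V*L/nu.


Formula: Re = V * L / nu
Step 1 — V * L = 4.96 * 254.4 = 1261.824 m^2/s
Step 2 — Re = 1261.824 / 1.19e-6 = 1.06e+09

1.06e+09


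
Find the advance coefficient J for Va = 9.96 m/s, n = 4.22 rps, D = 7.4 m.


Formula: J = Va / (n * D)
Step 1 — n * D = 4.22 * 7.4 = 31.228
Step 2 — J = 9.96 / 31.228 ≈ 0.31894 (5 s.f.)

0.31894


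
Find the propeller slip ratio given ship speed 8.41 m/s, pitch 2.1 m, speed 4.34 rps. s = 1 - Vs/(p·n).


Formula: s = 1 - Vs / (p * n)
Step 1 — p * n = 2.1 * 4.34 = 9.114
Step 2 — Vs / (p*n) = 8.41 / 9.114 = 0.922756 (6 d.p.)
Step 3 — s = 1 - 0.922756 = 0.077244

0.077244


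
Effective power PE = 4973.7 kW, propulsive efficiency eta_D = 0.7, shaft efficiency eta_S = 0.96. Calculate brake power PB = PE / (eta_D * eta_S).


Formula: PB = PE / (eta_D * eta_S)
Step 1 — combined efficiency = eta_D * eta_S = 0.7 * 0.96 = 0.672
Step 2 — PB = 4973.7 / 0.672 ≈ 7401.3 kW (5 s.f.)

7401.3 kW


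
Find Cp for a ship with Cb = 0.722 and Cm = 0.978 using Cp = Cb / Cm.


Formula: Cp = Cb / Cm
Substituting: Cp = 0.722 / 0.978
Result: Cp ≈ 0.73824 (5 s.f.)

0.73824


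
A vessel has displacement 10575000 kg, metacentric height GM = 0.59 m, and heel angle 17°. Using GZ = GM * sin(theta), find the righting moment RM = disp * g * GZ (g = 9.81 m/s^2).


Formula: GZ = GM * sin(theta); RM = disp * g * GZ
Step 1 — GZ = 0.59 * sin(17°) = 0.59 * 0.292372 = 0.172499 m
Step 2 — RM = 10575000 * 9.81 * 0.172499 ≈ 17895000 N·m (5 s.f.)

17895000 N·m


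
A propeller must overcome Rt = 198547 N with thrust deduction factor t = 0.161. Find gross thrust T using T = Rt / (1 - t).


Formula: T = Rt / (1 - t)
Step 1 — (1 - t) = 1 - 0.161 = 0.839
Step 2 — T = 198547 / 0.839 ≈ 236650 N (5 s.f.)

236650 N


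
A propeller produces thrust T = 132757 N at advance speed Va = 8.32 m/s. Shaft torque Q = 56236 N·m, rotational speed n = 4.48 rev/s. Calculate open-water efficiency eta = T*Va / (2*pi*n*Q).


Formula: eta = T * Va / (2 * pi * n * Q)
Step 1 — numerator = T * Va = 132757 * 8.32 = 1104538.24
Step 2 — 2 * pi * n = 2 * pi * 4.48 = 28.14867
Step 3 — denominator = 28.14867 * 56236 = 1582968.61
Step 4 — eta = 1104538.24 / 1582968.61 ≈ 0.69776 (5 s.f.)

0.69776


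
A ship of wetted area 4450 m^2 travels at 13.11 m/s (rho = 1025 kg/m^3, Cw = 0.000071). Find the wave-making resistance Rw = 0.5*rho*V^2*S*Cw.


Formula: Rw = 0.5 * rho * V^2 * S * Cw
Step 1 — V^2 = 13.11^2 = 171.8721
Step 2 — 0.5 * rho * V^2 = 0.5 * 1025 * 171.8721 = 88084.45125
Step 3 — Rw = 88084.45125 * 4450 * 0.000071 ≈ 27830 N (5 s.f.)

27830 N


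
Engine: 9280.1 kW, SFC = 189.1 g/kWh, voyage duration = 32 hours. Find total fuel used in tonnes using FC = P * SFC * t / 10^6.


Formula: FC (tonnes) = P * SFC * t / 1,000,000
Step 1 — P * SFC * t = 9280.1 * 189.1 * 32 = 56155741.12 g
Step 2 — FC (tonnes) = 56155741.12 / 1,000,000 ≈ 56.156 tonnes (5 s.f.)

56.156 tonnes


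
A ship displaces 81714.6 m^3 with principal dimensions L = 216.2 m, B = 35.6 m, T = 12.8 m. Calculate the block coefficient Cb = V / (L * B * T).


Formula: Cb = V / (L * B * T)
Step 1 — L * B * T = 216.2 * 35.6 * 12.8 = 98518.016 m^3
Step 2 — Cb = 81714.6 / 98518.016 ≈ 0.82944 (5 s.f.)

0.82944


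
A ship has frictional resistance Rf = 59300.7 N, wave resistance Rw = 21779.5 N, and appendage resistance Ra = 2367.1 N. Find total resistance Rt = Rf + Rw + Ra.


Formula: Rt = Rf + Rw + Ra
Substituting: Rt = 59300.7 + 21779.5 + 2367.1
Result: Rt = 83447.3 N

83447.3 N


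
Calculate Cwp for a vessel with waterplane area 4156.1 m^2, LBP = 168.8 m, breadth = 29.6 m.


Formula: Cwp = Aw / (L * B)
Step 1 — L * B = 168.8 * 29.6 = 4996.48 m^2
Step 2 — Cwp = 4156.1 / 4996.48 ≈ 0.83181 (5 s.f.)

0.83181


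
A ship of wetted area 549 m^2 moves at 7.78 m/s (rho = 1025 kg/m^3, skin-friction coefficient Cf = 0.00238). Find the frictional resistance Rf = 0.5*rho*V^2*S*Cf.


Formula: Rf = 0.5 * rho * V^2 * S * Cf
Step 1 — V^2 = 7.78^2 = 60.5284
Step 2 — 0.5 * rho * V^2 = 0.5 * 1025 * 60.5284 = 31020.805
Step 3 — Rf = 31020.805 * 549 * 0.00238 ≈ 40532 N (5 s.f.)

40532 N


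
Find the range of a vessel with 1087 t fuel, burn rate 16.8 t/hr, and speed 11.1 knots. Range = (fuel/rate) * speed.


Formula: endurance = fuel / rate; range = endurance * speed
Step 1 — endurance = 1087 / 16.8 = 64.7024 hours
Step 2 — range = 64.7024 * 11.1 ≈ 718.20 nautical miles (5 s.f.)

718.20 NM


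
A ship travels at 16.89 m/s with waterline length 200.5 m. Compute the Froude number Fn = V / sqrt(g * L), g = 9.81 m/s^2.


Formula: Fn = V / sqrt(g * L)
Step 1 — g * L = 9.81 * 200.5 = 1966.905
Step 2 — sqrt(g * L) = sqrt(1966.905) = 44.349803
Step 3 — Fn = 16.89 / 44.349803 ≈ 0.38084 (5 s.f.)

0.38084


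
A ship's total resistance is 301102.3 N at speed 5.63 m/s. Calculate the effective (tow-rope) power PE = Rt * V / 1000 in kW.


Formula: PE = Rt * V / 1000 (kW)
Step 1 — PE (W) = 301102.3 * 5.63 = 1695205.949 W
Step 2 — PE (kW) = 1695205.949 / 1000 ≈ 1695.2 kW (5 s.f.)

1695.2 kW


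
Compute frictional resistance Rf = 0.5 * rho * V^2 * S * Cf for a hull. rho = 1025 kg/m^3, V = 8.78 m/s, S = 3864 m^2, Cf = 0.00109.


Formula: Rf = 0.5 * rho * V^2 * S * Cf
Step 1 — V^2 = 8.78^2 = 77.0884
Step 2 — 0.5 * rho * V^2 = 0.5 * 1025 * 77.0884 = 39507.805
Step 3 — Rf = 39507.805 * 3864 * 0.00109 ≈ 166400 N (5 s.f.)

166400 N


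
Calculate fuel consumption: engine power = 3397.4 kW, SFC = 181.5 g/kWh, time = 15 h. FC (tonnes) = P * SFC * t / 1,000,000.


Formula: FC (tonnes) = P * SFC * t / 1,000,000
Step 1 — P * SFC * t = 3397.4 * 181.5 * 15 = 9249421.5 g
Step 2 — FC (tonnes) = 9249421.5 / 1,000,000 ≈ 9.2494 tonnes (5 s.f.)

9.2494 tonnes


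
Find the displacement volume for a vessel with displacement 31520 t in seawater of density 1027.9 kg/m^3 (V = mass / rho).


Formula: V = mass / rho
Step 1 — convert tonnes to kg: 31520 t * 1000 = 31520000 kg
Step 2 — V = 31520000 / 1027.9 ≈ 30664 m^3 (5 s.f.)

30664 m^3


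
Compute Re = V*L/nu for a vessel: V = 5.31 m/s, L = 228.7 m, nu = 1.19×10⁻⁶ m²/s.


Formula: Re = V * L / nu
Step 1 — V * L = 5.31 * 228.7 = 1214.397 m^2/s
Step 2 — Re = 1214.397 / 1.19e-6 = 1.02e+09

1.02e+09


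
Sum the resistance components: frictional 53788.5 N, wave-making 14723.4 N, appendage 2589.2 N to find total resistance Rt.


Formula: Rt = Rf + Rw + Ra
Substituting: Rt = 53788.5 + 14723.4 + 2589.2
Result: Rt = 71101.1 N

71101.1 N


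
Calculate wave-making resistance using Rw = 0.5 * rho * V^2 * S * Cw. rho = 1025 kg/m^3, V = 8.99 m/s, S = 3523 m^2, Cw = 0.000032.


Formula: Rw = 0.5 * rho * V^2 * S * Cw
Step 1 — V^2 = 8.99^2 = 80.8201
Step 2 — 0.5 * rho * V^2 = 0.5 * 1025 * 80.8201 = 41420.30125
Step 3 — Rw = 41420.30125 * 3523 * 0.000032 ≈ 4669.6 N (5 s.f.)

4669.6 N


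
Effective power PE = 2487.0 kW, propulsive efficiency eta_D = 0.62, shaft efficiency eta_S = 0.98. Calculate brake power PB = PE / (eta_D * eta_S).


Formula: PB = PE / (eta_D * eta_S)
Step 1 — combined efficiency = eta_D * eta_S = 0.62 * 0.98 = 0.6076
Step 2 — PB = 2487.0 / 0.6076 ≈ 4093.2 kW (5 s.f.)

4093.2 kW


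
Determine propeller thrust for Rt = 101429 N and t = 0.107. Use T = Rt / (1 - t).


Formula: T = Rt / (1 - t)
Step 1 — (1 - t) = 1 - 0.107 = 0.893
Step 2 — T = 101429 / 0.893 ≈ 113580 N (5 s.f.)

113580 N


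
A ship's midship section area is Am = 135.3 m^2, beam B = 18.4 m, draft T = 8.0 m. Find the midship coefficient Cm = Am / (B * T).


Formula: Cm = Am / (B * T)
Step 1 — B * T = 18.4 * 8.0 = 147.2 m^2
Step 2 — Cm = 135.3 / 147.2 ≈ 0.91916 (5 s.f.)

0.91916


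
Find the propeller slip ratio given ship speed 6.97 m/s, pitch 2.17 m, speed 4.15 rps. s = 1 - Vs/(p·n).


Formula: s = 1 - Vs / (p * n)
Step 1 — p * n = 2.17 * 4.15 = 9.0055
Step 2 — Vs / (p*n) = 6.97 / 9.0055 = 0.773971 (6 d.p.)
Step 3 — s = 1 - 0.773971 = 0.226029

0.226029


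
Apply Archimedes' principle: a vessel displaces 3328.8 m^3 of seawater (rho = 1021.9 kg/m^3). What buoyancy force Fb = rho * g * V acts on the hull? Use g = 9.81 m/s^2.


Formula: Fb = rho * g * V
Substituting: Fb = 1021.9 * 9.81 * 3328.8
Intermediate: 1021.9 * 9.81 = 10024.839
Result: Fb = 10024.839 * 3328.8 ≈ 33371000 N (5 s.f.)

33371000 N


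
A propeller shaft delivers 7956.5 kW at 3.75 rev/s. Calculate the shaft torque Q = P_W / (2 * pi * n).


Formula: Q = P_W / (2 * pi * n)
Step 1 — P_W = 7956.5 kW * 1000 = 7956500.0 W
Step 2 — 2 * pi * n = 2 * pi * 3.75 = 23.561945
Step 3 — Q = 7956500.0 / 23.561945 ≈ 337680 N·m (5 s.f.)

337680 N·m


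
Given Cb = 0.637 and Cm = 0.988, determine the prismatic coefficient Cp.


Formula: Cp = Cb / Cm
Substituting: Cp = 0.637 / 0.988
Result: Cp ≈ 0.64474 (5 s.f.)

0.64474


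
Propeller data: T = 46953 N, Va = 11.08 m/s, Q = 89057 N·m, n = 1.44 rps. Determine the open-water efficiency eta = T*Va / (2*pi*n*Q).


Formula: eta = T * Va / (2 * pi * n * Q)
Step 1 — numerator = T * Va = 46953 * 11.08 = 520239.24
Step 2 — 2 * pi * n = 2 * pi * 1.44 = 9.047787
Step 3 — denominator = 9.047787 * 89057 = 805768.77
Step 4 — eta = 520239.24 / 805768.77 ≈ 0.64564 (5 s.f.)

0.64564


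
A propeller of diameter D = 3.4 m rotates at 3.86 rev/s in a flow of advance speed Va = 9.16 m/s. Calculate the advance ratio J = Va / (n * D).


Formula: J = Va / (n * D)
Step 1 — n * D = 3.86 * 3.4 = 13.124
Step 2 — J = 9.16 / 13.124 ≈ 0.69796 (5 s.f.)

0.69796


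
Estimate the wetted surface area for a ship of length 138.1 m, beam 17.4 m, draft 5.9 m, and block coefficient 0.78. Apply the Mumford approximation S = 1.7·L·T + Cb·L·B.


Formula: S = 1.7*L*T + V/T with V = Cb*L*B*T, i.e. S = L * (1.7*T + Cb*B)
Step 1 — 1.7*T = 1.7 * 5.9 = 10.03 m
Step 2 — Cb*B = 0.78 * 17.4 = 13.572 m
Step 3 — 1.7*T + Cb*B = 10.03 + 13.572 = 23.602 m
Step 4 — S = 138.1 * 23.602 ≈ 3259.4 m^2 (5 s.f.)

3259.4 m^2


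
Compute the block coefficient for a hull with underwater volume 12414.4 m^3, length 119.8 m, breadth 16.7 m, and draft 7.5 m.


Formula: Cb = V / (L * B * T)
Step 1 — L * B * T = 119.8 * 16.7 * 7.5 = 15004.95 m^3
Step 2 — Cb = 12414.4 / 15004.95 ≈ 0.82735 (5 s.f.)

0.82735


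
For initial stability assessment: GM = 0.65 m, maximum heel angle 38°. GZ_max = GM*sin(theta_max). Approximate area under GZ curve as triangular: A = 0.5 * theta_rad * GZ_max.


Formula: GZ_max = GM * sin(theta); Area = 0.5 * theta_rad * GZ_max
Step 1 — GZ_max = 0.65 * sin(38°) = 0.65 * 0.615661 = 0.40018 m
Step 2 — theta_rad = 38 * pi/180 = 0.663225 rad
Step 3 — Area = 0.5 * 0.663225 * 0.40018 ≈ 0.13270 m·rad (5 s.f.)

0.13270 m·rad


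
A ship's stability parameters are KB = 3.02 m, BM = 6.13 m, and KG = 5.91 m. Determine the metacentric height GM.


Formula: GM = KB + BM - KG
Step 1 — KM = KB + BM = 3.02 + 6.13 = 9.15 m
Step 2 — GM = KM - KG = 9.15 - 5.91 = 3.24 m

3.24 m


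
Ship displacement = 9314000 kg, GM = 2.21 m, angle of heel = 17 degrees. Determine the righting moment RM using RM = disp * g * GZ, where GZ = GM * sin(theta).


Formula: GZ = GM * sin(theta); RM = disp * g * GZ
Step 1 — GZ = 2.21 * sin(17°) = 2.21 * 0.292372 = 0.646142 m
Step 2 — RM = 9314000 * 9.81 * 0.646142 ≈ 59038000 N·m (5 s.f.)

59038000 N·m


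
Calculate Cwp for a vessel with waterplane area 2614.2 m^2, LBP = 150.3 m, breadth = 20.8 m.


Formula: Cwp = Aw / (L * B)
Step 1 — L * B = 150.3 * 20.8 = 3126.24 m^2
Step 2 — Cwp = 2614.2 / 3126.24 ≈ 0.83621 (5 s.f.)

0.83621


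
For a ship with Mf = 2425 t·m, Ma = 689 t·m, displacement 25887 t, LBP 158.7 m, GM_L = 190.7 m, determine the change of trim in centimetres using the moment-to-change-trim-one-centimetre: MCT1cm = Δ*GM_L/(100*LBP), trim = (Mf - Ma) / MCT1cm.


Formula: net trimming moment = Mf - Ma; MCT1cm = Δ*GM_L/(100*LBP); trim = net moment / MCT1cm
Step 1 — net trimming moment = 2425 - 689 = 1736 t·m
Step 2 — MCT1cm = 25887 * 190.7 / (100 * 158.7) = 311.0681 t·m/cm
Step 3 — trim = 1736 / 311.0681 ≈ 5.5808 cm (5 s.f.)

5.5808 cm


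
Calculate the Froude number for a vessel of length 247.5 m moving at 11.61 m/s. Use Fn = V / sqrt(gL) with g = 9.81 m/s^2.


Formula: Fn = V / sqrt(g * L)
Step 1 — g * L = 9.81 * 247.5 = 2427.975
Step 2 — sqrt(g * L) = sqrt(2427.975) = 49.274486
Step 3 — Fn = 11.61 / 49.274486 ≈ 0.23562 (5 s.f.)

0.23562


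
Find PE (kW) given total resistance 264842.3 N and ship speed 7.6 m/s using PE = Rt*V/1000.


Formula: PE = Rt * V / 1000 (kW)
Step 1 — PE (W) = 264842.3 * 7.6 = 2012801.48 W
Step 2 — PE (kW) = 2012801.48 / 1000 ≈ 2012.8 kW (5 s.f.)

2012.8 kW


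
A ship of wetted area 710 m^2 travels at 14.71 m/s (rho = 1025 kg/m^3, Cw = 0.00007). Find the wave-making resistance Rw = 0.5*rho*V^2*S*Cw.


Formula: Rw = 0.5 * rho * V^2 * S * Cw
Step 1 — V^2 = 14.71^2 = 216.3841
Step 2 — 0.5 * rho * V^2 = 0.5 * 1025 * 216.3841 = 110896.85125
Step 3 — Rw = 110896.85125 * 710 * 0.00007 ≈ 5511.6 N (5 s.f.)

5511.6 N


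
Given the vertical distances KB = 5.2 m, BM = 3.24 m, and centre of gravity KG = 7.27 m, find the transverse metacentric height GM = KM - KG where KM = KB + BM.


Formula: GM = KB + BM - KG
Step 1 — KM = KB + BM = 5.2 + 3.24 = 8.44 m
Step 2 — GM = KM - KG = 8.44 - 7.27 = 1.17 m

1.17 m


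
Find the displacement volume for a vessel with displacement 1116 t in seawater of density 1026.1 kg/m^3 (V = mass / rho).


Formula: V = mass / rho
Step 1 — convert tonnes to kg: 1116 t * 1000 = 1116000 kg
Step 2 — V = 1116000 / 1026.1 ≈ 1087.6 m^3 (5 s.f.)

1087.6 m^3


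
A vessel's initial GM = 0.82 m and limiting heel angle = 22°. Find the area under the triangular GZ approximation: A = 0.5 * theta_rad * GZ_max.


Formula: GZ_max = GM * sin(theta); Area = 0.5 * theta_rad * GZ_max
Step 1 — GZ_max = 0.82 * sin(22°) = 0.82 * 0.374607 = 0.307178 m
Step 2 — theta_rad = 22 * pi/180 = 0.383972 rad
Step 3 — Area = 0.5 * 0.383972 * 0.307178 ≈ 0.058974 m·rad (5 s.f.)

0.058974 m·rad


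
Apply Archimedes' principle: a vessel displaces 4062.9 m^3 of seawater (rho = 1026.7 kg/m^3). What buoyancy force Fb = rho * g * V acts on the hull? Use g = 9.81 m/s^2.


Formula: Fb = rho * g * V
Substituting: Fb = 1026.7 * 9.81 * 4062.9
Intermediate: 1026.7 * 9.81 = 10071.927
Result: Fb = 10071.927 * 4062.9 ≈ 40921000 N (5 s.f.)

40921000 N


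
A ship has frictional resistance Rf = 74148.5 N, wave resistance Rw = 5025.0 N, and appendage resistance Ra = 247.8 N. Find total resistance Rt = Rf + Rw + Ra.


Formula: Rt = Rf + Rw + Ra
Substituting: Rt = 74148.5 + 5025.0 + 247.8
Result: Rt = 79421.3 N

79421.3 N


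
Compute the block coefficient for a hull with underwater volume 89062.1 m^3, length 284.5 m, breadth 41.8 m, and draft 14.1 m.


Formula: Cb = V / (L * B * T)
Step 1 — L * B * T = 284.5 * 41.8 * 14.1 = 167678.61 m^3
Step 2 — Cb = 89062.1 / 167678.61 ≈ 0.53115 (5 s.f.)

0.53115


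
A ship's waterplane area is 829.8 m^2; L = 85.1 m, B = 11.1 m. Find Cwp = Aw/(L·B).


Formula: Cwp = Aw / (L * B)
Step 1 — L * B = 85.1 * 11.1 = 944.61 m^2
Step 2 — Cwp = 829.8 / 944.61 ≈ 0.87846 (5 s.f.)

0.87846


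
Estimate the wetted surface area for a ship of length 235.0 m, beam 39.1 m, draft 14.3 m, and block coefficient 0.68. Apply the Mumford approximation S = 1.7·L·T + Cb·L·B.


Formula: S = 1.7*L*T + V/T with V = Cb*L*B*T, i.e. S = L * (1.7*T + Cb*B)
Step 1 — 1.7*T = 1.7 * 14.3 = 24.31 m
Step 2 — Cb*B = 0.68 * 39.1 = 26.588 m
Step 3 — 1.7*T + Cb*B = 24.31 + 26.588 = 50.898 m
Step 4 — S = 235.0 * 50.898 ≈ 11961 m^2 (5 s.f.)

11961 m^2


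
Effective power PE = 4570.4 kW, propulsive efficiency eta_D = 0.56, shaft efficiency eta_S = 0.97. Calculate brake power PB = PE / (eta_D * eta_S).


Formula: PB = PE / (eta_D * eta_S)
Step 1 — combined efficiency = eta_D * eta_S = 0.56 * 0.97 = 0.5432
Step 2 — PB = 4570.4 / 0.5432 ≈ 8413.8 kW (5 s.f.)

8413.8 kW


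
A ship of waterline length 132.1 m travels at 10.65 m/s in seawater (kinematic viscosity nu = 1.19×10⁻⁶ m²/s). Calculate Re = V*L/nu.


Formula: Re = V * L / nu
Step 1 — V * L = 10.65 * 132.1 = 1406.865 m^2/s
Step 2 — Re = 1406.865 / 1.19e-6 = 1.18e+09

1.18e+09


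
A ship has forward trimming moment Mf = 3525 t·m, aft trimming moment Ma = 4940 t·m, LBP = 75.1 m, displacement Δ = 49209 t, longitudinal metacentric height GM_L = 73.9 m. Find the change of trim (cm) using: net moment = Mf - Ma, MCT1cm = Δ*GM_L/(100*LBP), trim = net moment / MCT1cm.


Formula: net trimming moment = Mf - Ma; MCT1cm = Δ*GM_L/(100*LBP); trim = net moment / MCT1cm
Step 1 — net trimming moment = 3525 - 4940 = -1415 t·m
Step 2 — MCT1cm = 49209 * 73.9 / (100 * 75.1) = 484.227 t·m/cm
Step 3 — trim = -1415 / 484.227 ≈ -2.9222 cm (5 s.f.)

-2.9222 cm


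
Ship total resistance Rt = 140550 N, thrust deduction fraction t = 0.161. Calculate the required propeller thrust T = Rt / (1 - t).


Formula: T = Rt / (1 - t)
Step 1 — (1 - t) = 1 - 0.161 = 0.839
Step 2 — T = 140550 / 0.839 ≈ 167520 N (5 s.f.)

167520 N


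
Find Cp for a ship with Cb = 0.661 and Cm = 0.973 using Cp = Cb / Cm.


Formula: Cp = Cb / Cm
Substituting: Cp = 0.661 / 0.973
Result: Cp ≈ 0.67934 (5 s.f.)

0.67934


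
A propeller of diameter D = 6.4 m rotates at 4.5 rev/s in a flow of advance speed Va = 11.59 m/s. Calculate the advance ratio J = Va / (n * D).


Formula: J = Va / (n * D)
Step 1 — n * D = 4.5 * 6.4 = 28.8
Step 2 — J = 11.59 / 28.8 ≈ 0.40243 (5 s.f.)

0.40243


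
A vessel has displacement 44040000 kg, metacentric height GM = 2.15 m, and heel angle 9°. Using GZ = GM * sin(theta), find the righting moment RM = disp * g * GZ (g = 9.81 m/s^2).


Formula: GZ = GM * sin(theta); RM = disp * g * GZ
Step 1 — GZ = 2.15 * sin(9°) = 2.15 * 0.156434 = 0.336333 m
Step 2 — RM = 44040000 * 9.81 * 0.336333 ≈ 145310000 N·m (5 s.f.)

145310000 N·m


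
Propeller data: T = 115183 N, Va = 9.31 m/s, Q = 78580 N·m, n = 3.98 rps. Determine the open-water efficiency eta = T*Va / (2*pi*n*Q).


Formula: eta = T * Va / (2 * pi * n * Q)
Step 1 — numerator = T * Va = 115183 * 9.31 = 1072353.73
Step 2 — 2 * pi * n = 2 * pi * 3.98 = 25.007078
Step 3 — denominator = 25.007078 * 78580 = 1965056.19
Step 4 — eta = 1072353.73 / 1965056.19 ≈ 0.54571 (5 s.f.)

0.54571


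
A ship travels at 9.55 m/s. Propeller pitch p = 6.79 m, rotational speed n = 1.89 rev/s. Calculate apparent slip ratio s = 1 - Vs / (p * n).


Formula: s = 1 - Vs / (p * n)
Step 1 — p * n = 6.79 * 1.89 = 12.8331
Step 2 — Vs / (p*n) = 9.55 / 12.8331 = 0.744169 (6 d.p.)
Step 3 — s = 1 - 0.744169 = 0.255831

0.255831


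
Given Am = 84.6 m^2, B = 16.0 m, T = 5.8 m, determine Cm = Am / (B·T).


Formula: Cm = Am / (B * T)
Step 1 — B * T = 16.0 * 5.8 = 92.8 m^2
Step 2 — Cm = 84.6 / 92.8 ≈ 0.91164 (5 s.f.)

0.91164


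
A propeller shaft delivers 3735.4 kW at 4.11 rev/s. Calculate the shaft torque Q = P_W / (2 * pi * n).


Formula: Q = P_W / (2 * pi * n)
Step 1 — P_W = 3735.4 kW * 1000 = 3735400.0 W
Step 2 — 2 * pi * n = 2 * pi * 4.11 = 25.823892
Step 3 — Q = 3735400.0 / 25.823892 ≈ 144650 N·m (5 s.f.)

144650 N·m


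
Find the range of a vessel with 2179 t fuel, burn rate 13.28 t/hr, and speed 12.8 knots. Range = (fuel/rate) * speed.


Formula: endurance = fuel / rate; range = endurance * speed
Step 1 — endurance = 2179 / 13.28 = 164.0813 hours
Step 2 — range = 164.0813 * 12.8 ≈ 2100.2 nautical miles (5 s.f.)

2100.2 NM


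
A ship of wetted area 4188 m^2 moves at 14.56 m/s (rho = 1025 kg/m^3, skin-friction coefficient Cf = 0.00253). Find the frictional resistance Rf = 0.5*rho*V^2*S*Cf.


Formula: Rf = 0.5 * rho * V^2 * S * Cf
Step 1 — V^2 = 14.56^2 = 211.9936
Step 2 — 0.5 * rho * V^2 = 0.5 * 1025 * 211.9936 = 108646.72
Step 3 — Rf = 108646.72 * 4188 * 0.00253 ≈ 1151200 N (5 s.f.)

1151200 N


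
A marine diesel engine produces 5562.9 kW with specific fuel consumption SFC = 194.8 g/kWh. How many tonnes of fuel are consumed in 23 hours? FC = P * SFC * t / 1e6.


Formula: FC (tonnes) = P * SFC * t / 1,000,000
Step 1 — P * SFC * t = 5562.9 * 194.8 * 23 = 24924017.16 g
Step 2 — FC (tonnes) = 24924017.16 / 1,000,000 ≈ 24.924 tonnes (5 s.f.)

24.924 tonnes


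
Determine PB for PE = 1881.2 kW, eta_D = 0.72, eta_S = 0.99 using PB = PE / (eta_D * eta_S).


Formula: PB = PE / (eta_D * eta_S)
Step 1 — combined efficiency = eta_D * eta_S = 0.72 * 0.99 = 0.7128
Step 2 — PB = 1881.2 / 0.7128 ≈ 2639.2 kW (5 s.f.)

2639.2 kW


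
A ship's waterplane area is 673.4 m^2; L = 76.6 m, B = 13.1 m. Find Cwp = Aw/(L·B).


Formula: Cwp = Aw / (L * B)
Step 1 — L * B = 76.6 * 13.1 = 1003.46 m^2
Step 2 — Cwp = 673.4 / 1003.46 ≈ 0.67108 (5 s.f.)

0.67108


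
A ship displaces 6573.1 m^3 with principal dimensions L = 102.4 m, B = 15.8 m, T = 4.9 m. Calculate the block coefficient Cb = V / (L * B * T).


Formula: Cb = V / (L * B * T)
Step 1 — L * B * T = 102.4 * 15.8 * 4.9 = 7927.808 m^3
Step 2 — Cb = 6573.1 / 7927.808 ≈ 0.82912 (5 s.f.)

0.82912


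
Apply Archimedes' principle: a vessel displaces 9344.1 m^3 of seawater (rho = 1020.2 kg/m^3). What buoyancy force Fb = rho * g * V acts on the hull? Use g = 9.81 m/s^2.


Formula: Fb = rho * g * V
Substituting: Fb = 1020.2 * 9.81 * 9344.1
Intermediate: 1020.2 * 9.81 = 10008.162
Result: Fb = 10008.162 * 9344.1 ≈ 93517000 N (5 s.f.)

93517000 N


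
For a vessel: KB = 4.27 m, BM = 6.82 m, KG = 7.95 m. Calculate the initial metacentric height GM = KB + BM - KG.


Formula: GM = KB + BM - KG
Step 1 — KM = KB + BM = 4.27 + 6.82 = 11.09 m
Step 2 — GM = KM - KG = 11.09 - 7.95 = 3.14 m

3.14 m


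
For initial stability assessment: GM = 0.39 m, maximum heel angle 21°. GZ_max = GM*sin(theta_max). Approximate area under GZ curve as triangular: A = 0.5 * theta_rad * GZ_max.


Formula: GZ_max = GM * sin(theta); Area = 0.5 * theta_rad * GZ_max
Step 1 — GZ_max = 0.39 * sin(21°) = 0.39 * 0.358368 = 0.139764 m
Step 2 — theta_rad = 21 * pi/180 = 0.366519 rad
Step 3 — Area = 0.5 * 0.366519 * 0.139764 ≈ 0.025613 m·rad (5 s.f.)

0.025613 m·rad


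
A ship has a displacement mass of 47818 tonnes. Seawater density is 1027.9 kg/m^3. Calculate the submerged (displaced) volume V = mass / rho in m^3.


Formula: V = mass / rho
Step 1 — convert tonnes to kg: 47818 t * 1000 = 47818000 kg
Step 2 — V = 47818000 / 1027.9 ≈ 46520 m^3 (5 s.f.)

46520 m^3


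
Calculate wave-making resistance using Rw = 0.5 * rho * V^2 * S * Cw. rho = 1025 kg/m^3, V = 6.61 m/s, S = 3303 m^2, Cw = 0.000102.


Formula: Rw = 0.5 * rho * V^2 * S * Cw
Step 1 — V^2 = 6.61^2 = 43.6921
Step 2 — 0.5 * rho * V^2 = 0.5 * 1025 * 43.6921 = 22392.20125
Step 3 — Rw = 22392.20125 * 3303 * 0.000102 ≈ 7544.1 N (5 s.f.)

7544.1 N


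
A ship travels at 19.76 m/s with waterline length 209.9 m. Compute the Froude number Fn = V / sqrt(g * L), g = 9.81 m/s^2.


Formula: Fn = V / sqrt(g * L)
Step 1 — g * L = 9.81 * 209.9 = 2059.119
Step 2 — sqrt(g * L) = sqrt(2059.119) = 45.377516
Step 3 — Fn = 19.76 / 45.377516 ≈ 0.43546 (5 s.f.)

0.43546


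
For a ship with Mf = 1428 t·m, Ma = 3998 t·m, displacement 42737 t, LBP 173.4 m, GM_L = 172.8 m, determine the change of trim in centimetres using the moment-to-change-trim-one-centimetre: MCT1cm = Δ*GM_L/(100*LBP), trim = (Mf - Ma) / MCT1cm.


Formula: net trimming moment = Mf - Ma; MCT1cm = Δ*GM_L/(100*LBP); trim = net moment / MCT1cm
Step 1 — net trimming moment = 1428 - 3998 = -2570 t·m
Step 2 — MCT1cm = 42737 * 172.8 / (100 * 173.4) = 425.8912 t·m/cm
Step 3 — trim = -2570 / 425.8912 ≈ -6.0344 cm (5 s.f.)

-6.0344 cm


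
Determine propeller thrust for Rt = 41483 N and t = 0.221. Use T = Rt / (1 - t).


Formula: T = Rt / (1 - t)
Step 1 — (1 - t) = 1 - 0.221 = 0.779
Step 2 — T = 41483 / 0.779 ≈ 53252 N (5 s.f.)

53252 N


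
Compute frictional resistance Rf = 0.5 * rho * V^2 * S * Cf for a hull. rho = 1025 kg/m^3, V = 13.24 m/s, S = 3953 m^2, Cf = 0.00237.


Formula: Rf = 0.5 * rho * V^2 * S * Cf
Step 1 — V^2 = 13.24^2 = 175.2976
Step 2 — 0.5 * rho * V^2 = 0.5 * 1025 * 175.2976 = 89840.02
Step 3 — Rf = 89840.02 * 3953 * 0.00237 ≈ 841680 N (5 s.f.)

841680 N


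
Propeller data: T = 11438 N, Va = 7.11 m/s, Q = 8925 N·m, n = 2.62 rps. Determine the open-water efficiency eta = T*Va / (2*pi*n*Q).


Formula: eta = T * Va / (2 * pi * n * Q)
Step 1 — numerator = T * Va = 11438 * 7.11 = 81324.18
Step 2 — 2 * pi * n = 2 * pi * 2.62 = 16.461946
Step 3 — denominator = 16.461946 * 8925 = 146922.87
Step 4 — eta = 81324.18 / 146922.87 ≈ 0.55352 (5 s.f.)

0.55352


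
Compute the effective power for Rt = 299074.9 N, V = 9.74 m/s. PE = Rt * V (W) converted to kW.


Formula: PE = Rt * V / 1000 (kW)
Step 1 — PE (W) = 299074.9 * 9.74 = 2912989.526 W
Step 2 — PE (kW) = 2912989.526 / 1000 ≈ 2913.0 kW (5 s.f.)

2913.0 kW


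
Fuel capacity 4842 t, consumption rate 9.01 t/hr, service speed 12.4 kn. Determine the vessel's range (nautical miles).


Formula: endurance = fuel / rate; range = endurance * speed
Step 1 — endurance = 4842 / 9.01 = 537.4029 hours
Step 2 — range = 537.4029 * 12.4 ≈ 6663.8 nautical miles (5 s.f.)

6663.8 NM


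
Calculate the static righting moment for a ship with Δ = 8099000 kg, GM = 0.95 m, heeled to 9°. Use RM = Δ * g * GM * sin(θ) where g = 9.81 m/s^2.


Formula: GZ = GM * sin(theta); RM = disp * g * GZ
Step 1 — GZ = 0.95 * sin(9°) = 0.95 * 0.156434 = 0.148612 m
Step 2 — RM = 8099000 * 9.81 * 0.148612 ≈ 11807000 N·m (5 s.f.)

11807000 N·m


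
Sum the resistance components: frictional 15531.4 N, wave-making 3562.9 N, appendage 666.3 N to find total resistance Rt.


Formula: Rt = Rf + Rw + Ra
Substituting: Rt = 15531.4 + 3562.9 + 666.3
Result: Rt = 19760.6 N

19760.6 N


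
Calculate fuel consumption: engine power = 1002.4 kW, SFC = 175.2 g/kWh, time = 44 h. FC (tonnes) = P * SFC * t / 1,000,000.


Formula: FC (tonnes) = P * SFC * t / 1,000,000
Step 1 — P * SFC * t = 1002.4 * 175.2 * 44 = 7727301.12 g
Step 2 — FC (tonnes) = 7727301.12 / 1,000,000 ≈ 7.7273 tonnes (5 s.f.)

7.7273 tonnes


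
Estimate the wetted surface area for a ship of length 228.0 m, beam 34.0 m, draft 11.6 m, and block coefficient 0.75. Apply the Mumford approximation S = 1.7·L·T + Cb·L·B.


Formula: S = 1.7*L*T + V/T with V = Cb*L*B*T, i.e. S = L * (1.7*T + Cb*B)
Step 1 — 1.7*T = 1.7 * 11.6 = 19.72 m
Step 2 — Cb*B = 0.75 * 34.0 = 25.5 m
Step 3 — 1.7*T + Cb*B = 19.72 + 25.5 = 45.22 m
Step 4 — S = 228.0 * 45.22 ≈ 10310 m^2 (5 s.f.)

10310 m^2


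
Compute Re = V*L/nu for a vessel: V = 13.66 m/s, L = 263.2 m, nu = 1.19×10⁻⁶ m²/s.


Formula: Re = V * L / nu
Step 1 — V * L = 13.66 * 263.2 = 3595.312 m^2/s
Step 2 — Re = 3595.312 / 1.19e-6 = 3.02e+09

3.02e+09


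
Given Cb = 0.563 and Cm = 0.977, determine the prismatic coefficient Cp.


Formula: Cp = Cb / Cm
Substituting: Cp = 0.563 / 0.977
Result: Cp ≈ 0.57625 (5 s.f.)

0.57625


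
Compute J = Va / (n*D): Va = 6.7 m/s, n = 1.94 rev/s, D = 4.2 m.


Formula: J = Va / (n * D)
Step 1 — n * D = 1.94 * 4.2 = 8.148
Step 2 — J = 6.7 / 8.148 ≈ 0.82229 (5 s.f.)

0.82229


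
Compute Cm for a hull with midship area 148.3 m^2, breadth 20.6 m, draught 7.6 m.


Formula: Cm = Am / (B * T)
Step 1 — B * T = 20.6 * 7.6 = 156.56 m^2
Step 2 — Cm = 148.3 / 156.56 ≈ 0.94724 (5 s.f.)

0.94724


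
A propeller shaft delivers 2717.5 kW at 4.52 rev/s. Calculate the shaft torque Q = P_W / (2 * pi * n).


Formula: Q = P_W / (2 * pi * n)
Step 1 — P_W = 2717.5 kW * 1000 = 2717500.0 W
Step 2 — 2 * pi * n = 2 * pi * 4.52 = 28.399998
Step 3 — Q = 2717500.0 / 28.399998 ≈ 95687 N·m (5 s.f.)

95687 N·m


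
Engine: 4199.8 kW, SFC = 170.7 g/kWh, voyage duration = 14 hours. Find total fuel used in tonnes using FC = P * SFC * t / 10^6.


Formula: FC (tonnes) = P * SFC * t / 1,000,000
Step 1 — P * SFC * t = 4199.8 * 170.7 * 14 = 10036682.04 g
Step 2 — FC (tonnes) = 10036682.04 / 1,000,000 ≈ 10.037 tonnes (5 s.f.)

10.037 tonnes


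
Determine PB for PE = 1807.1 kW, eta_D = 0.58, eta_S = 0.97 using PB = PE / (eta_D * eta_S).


Formula: PB = PE / (eta_D * eta_S)
Step 1 — combined efficiency = eta_D * eta_S = 0.58 * 0.97 = 0.5626
Step 2 — PB = 1807.1 / 0.5626 ≈ 3212.1 kW (5 s.f.)

3212.1 kW


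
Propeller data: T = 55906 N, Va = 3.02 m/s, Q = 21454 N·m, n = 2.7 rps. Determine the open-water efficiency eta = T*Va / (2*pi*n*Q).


Formula: eta = T * Va / (2 * pi * n * Q)
Step 1 — numerator = T * Va = 55906 * 3.02 = 168836.12
Step 2 — 2 * pi * n = 2 * pi * 2.7 = 16.9646
Step 3 — denominator = 16.9646 * 21454 = 363958.53
Step 4 — eta = 168836.12 / 363958.53 ≈ 0.46389 (5 s.f.)

0.46389


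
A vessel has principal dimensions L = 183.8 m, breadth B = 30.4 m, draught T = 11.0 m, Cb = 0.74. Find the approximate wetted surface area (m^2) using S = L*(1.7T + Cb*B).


Formula: S = 1.7*L*T + V/T with V = Cb*L*B*T, i.e. S = L * (1.7*T + Cb*B)
Step 1 — 1.7*T = 1.7 * 11.0 = 18.7 m
Step 2 — Cb*B = 0.74 * 30.4 = 22.496 m
Step 3 — 1.7*T + Cb*B = 18.7 + 22.496 = 41.196 m
Step 4 — S = 183.8 * 41.196 ≈ 7571.8 m^2 (5 s.f.)

7571.8 m^2


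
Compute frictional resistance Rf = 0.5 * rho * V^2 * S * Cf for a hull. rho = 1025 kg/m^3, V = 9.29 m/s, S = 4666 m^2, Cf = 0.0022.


Formula: Rf = 0.5 * rho * V^2 * S * Cf
Step 1 — V^2 = 9.29^2 = 86.3041
Step 2 — 0.5 * rho * V^2 = 0.5 * 1025 * 86.3041 = 44230.85125
Step 3 — Rf = 44230.85125 * 4666 * 0.0022 ≈ 454040 N (5 s.f.)

454040 N


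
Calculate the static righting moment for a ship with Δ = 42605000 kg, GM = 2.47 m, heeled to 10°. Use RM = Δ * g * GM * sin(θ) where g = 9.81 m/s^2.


Formula: GZ = GM * sin(theta); RM = disp * g * GZ
Step 1 — GZ = 2.47 * sin(10°) = 2.47 * 0.173648 = 0.428911 m
Step 2 — RM = 42605000 * 9.81 * 0.428911 ≈ 179270000 N·m (5 s.f.)

179270000 N·m


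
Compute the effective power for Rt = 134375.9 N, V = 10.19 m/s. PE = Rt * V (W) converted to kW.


Formula: PE = Rt * V / 1000 (kW)
Step 1 — PE (W) = 134375.9 * 10.19 = 1369290.421 W
Step 2 — PE (kW) = 1369290.421 / 1000 ≈ 1369.3 kW (5 s.f.)

1369.3 kW


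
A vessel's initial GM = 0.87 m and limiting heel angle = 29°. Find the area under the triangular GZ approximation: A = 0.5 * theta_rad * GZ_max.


Formula: GZ_max = GM * sin(theta); Area = 0.5 * theta_rad * GZ_max
Step 1 — GZ_max = 0.87 * sin(29°) = 0.87 * 0.48481 = 0.421785 m
Step 2 — theta_rad = 29 * pi/180 = 0.506145 rad
Step 3 — Area = 0.5 * 0.506145 * 0.421785 ≈ 0.10674 m·rad (5 s.f.)

0.10674 m·rad


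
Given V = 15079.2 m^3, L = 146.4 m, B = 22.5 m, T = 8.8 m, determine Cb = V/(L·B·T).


Formula: Cb = V / (L * B * T)
Step 1 — L * B * T = 146.4 * 22.5 * 8.8 = 28987.2 m^3
Step 2 — Cb = 15079.2 / 28987.2 ≈ 0.52020 (5 s.f.)

0.52020


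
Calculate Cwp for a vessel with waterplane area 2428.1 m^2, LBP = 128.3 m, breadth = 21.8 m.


Formula: Cwp = Aw / (L * B)
Step 1 — L * B = 128.3 * 21.8 = 2796.94 m^2
Step 2 — Cwp = 2428.1 / 2796.94 ≈ 0.86813 (5 s.f.)

0.86813


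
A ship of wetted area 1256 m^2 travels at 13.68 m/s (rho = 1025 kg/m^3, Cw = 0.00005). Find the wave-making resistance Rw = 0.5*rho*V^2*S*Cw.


Formula: Rw = 0.5 * rho * V^2 * S * Cw
Step 1 — V^2 = 13.68^2 = 187.1424
Step 2 — 0.5 * rho * V^2 = 0.5 * 1025 * 187.1424 = 95910.48
Step 3 — Rw = 95910.48 * 1256 * 0.00005 ≈ 6023.2 N (5 s.f.)

6023.2 N


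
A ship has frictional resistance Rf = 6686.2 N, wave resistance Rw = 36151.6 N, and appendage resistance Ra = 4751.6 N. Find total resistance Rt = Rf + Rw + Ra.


Formula: Rt = Rf + Rw + Ra
Substituting: Rt = 6686.2 + 36151.6 + 4751.6
Result: Rt = 47589.4 N

47589.4 N


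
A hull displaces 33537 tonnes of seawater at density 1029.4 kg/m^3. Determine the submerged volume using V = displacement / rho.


Formula: V = mass / rho
Step 1 — convert tonnes to kg: 33537 t * 1000 = 33537000 kg
Step 2 — V = 33537000 / 1029.4 ≈ 32579 m^3 (5 s.f.)

32579 m^3


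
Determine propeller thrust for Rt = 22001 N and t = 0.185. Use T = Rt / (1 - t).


Formula: T = Rt / (1 - t)
Step 1 — (1 - t) = 1 - 0.185 = 0.815
Step 2 — T = 22001 / 0.815 ≈ 26995 N (5 s.f.)

26995 N


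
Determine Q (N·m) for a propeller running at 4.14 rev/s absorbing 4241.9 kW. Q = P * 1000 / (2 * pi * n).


Formula: Q = P_W / (2 * pi * n)
Step 1 — P_W = 4241.9 kW * 1000 = 4241900.0 W
Step 2 — 2 * pi * n = 2 * pi * 4.14 = 26.012387
Step 3 — Q = 4241900.0 / 26.012387 ≈ 163070 N·m (5 s.f.)

163070 N·m


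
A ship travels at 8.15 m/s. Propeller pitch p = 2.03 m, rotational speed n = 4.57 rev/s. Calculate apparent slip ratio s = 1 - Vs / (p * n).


Formula: s = 1 - Vs / (p * n)
Step 1 — p * n = 2.03 * 4.57 = 9.2771
Step 2 — Vs / (p*n) = 8.15 / 9.2771 = 0.878507 (6 d.p.)
Step 3 — s = 1 - 0.878507 = 0.121493

0.121493


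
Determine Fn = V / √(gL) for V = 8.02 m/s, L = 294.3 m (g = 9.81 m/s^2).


Formula: Fn = V / sqrt(g * L)
Step 1 — g * L = 9.81 * 294.3 = 2887.083
Step 2 — sqrt(g * L) = sqrt(2887.083) = 53.731583
Step 3 — Fn = 8.02 / 53.731583 ≈ 0.14926 (5 s.f.)

0.14926


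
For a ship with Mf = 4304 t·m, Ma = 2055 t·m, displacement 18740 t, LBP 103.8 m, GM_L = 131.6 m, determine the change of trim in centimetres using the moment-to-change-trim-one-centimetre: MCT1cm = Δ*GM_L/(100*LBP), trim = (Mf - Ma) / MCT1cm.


Formula: net trimming moment = Mf - Ma; MCT1cm = Δ*GM_L/(100*LBP); trim = net moment / MCT1cm
Step 1 — net trimming moment = 4304 - 2055 = 2249 t·m
Step 2 — MCT1cm = 18740 * 131.6 / (100 * 103.8) = 237.59 t·m/cm
Step 3 — trim = 2249 / 237.59 ≈ 9.4659 cm (5 s.f.)

9.4659 cm


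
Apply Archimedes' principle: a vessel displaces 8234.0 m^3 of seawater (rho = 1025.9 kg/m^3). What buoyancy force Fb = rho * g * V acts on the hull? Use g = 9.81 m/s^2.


Formula: Fb = rho * g * V
Substituting: Fb = 1025.9 * 9.81 * 8234.0
Intermediate: 1025.9 * 9.81 = 10064.079
Result: Fb = 10064.079 * 8234.0 ≈ 82868000 N (5 s.f.)

82868000 N


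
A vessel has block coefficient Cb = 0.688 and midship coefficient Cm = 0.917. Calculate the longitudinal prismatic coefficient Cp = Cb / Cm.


Formula: Cp = Cb / Cm
Substituting: Cp = 0.688 / 0.917
Result: Cp ≈ 0.75027 (5 s.f.)

0.75027


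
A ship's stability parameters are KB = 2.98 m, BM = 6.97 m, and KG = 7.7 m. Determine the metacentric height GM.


Formula: GM = KB + BM - KG
Step 1 — KM = KB + BM = 2.98 + 6.97 = 9.95 m
Step 2 — GM = KM - KG = 9.95 - 7.7 = 2.25 m

2.25 m


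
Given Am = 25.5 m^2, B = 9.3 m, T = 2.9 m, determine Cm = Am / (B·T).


Formula: Cm = Am / (B * T)
Step 1 — B * T = 9.3 * 2.9 = 26.97 m^2
Step 2 — Cm = 25.5 / 26.97 ≈ 0.94549 (5 s.f.)

0.94549


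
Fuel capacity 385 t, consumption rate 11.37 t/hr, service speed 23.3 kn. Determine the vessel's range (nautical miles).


Formula: endurance = fuel / rate; range = endurance * speed
Step 1 — endurance = 385 / 11.37 = 33.861 hours
Step 2 — range = 33.861 * 23.3 ≈ 788.96 nautical miles (5 s.f.)

788.96 NM


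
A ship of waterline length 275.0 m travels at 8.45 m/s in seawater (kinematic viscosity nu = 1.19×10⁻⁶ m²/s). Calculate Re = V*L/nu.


Formula: Re = V * L / nu
Step 1 — V * L = 8.45 * 275.0 = 2323.75 m^2/s
Step 2 — Re = 2323.75 / 1.19e-6 = 1.95e+09

1.95e+09
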